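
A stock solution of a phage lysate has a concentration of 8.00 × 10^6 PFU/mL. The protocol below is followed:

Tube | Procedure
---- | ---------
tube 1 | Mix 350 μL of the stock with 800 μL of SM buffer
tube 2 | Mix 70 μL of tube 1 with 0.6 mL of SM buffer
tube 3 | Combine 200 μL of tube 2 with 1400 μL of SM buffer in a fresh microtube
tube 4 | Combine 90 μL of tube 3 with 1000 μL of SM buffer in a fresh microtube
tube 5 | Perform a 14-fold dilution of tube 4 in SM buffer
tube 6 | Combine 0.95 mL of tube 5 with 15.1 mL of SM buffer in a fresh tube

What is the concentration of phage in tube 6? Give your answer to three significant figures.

11.1 PFU/mL

Step 1: 350 μL + 800 μL = 1150 μL total → factor 1150/350 = 3.2857
Step 2: 70 μL + 0.6 mL = 670 μL total → factor 670/70 = 9.5714
Step 3: 200 μL + 1400 μL = 1600 μL total → factor 1600/200 = 8
Step 4: 90 μL + 1000 μL = 1090 μL total → factor 1090/90 = 12.111
Step 5: 14-fold → factor 14
Step 6: 0.95 mL + 15.1 mL = 16.05 mL total → factor 16.05/0.95 = 16.895
Overall dilution factor = 3.2857 × 9.5714 × 8 × 12.111 × 14 × 16.895 = 7.2071 × 10^5
Final = 8.00 × 10^6 PFU/mL / 7.2071 × 10^5 = 11.1 PFU/mL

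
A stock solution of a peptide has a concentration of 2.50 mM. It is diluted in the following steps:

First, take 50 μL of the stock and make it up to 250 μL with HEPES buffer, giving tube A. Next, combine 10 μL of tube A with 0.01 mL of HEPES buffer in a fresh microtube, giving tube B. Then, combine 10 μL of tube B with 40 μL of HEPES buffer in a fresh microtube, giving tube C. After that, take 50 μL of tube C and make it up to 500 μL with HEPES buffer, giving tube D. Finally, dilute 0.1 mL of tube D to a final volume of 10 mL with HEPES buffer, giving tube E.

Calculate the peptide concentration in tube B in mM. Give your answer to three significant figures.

Step 1: 50 μL brought to 250 μL → factor 250/50 = 5
Step 2: 10 μL + 0.01 mL = 20 μL total → factor 20/10 = 2
Dilution factor through tube B = 5 × 2 = 10
[tube B] = 2.50 mM / 10 = 0.250 mM

0.250 mM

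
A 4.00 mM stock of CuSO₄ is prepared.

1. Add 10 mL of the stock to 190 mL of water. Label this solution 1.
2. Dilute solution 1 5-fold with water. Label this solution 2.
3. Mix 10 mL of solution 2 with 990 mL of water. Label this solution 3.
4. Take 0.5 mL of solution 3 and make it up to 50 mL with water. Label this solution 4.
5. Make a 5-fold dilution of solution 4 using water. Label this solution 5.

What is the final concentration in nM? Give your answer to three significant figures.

0.800 nM

Step 1: 10 mL + 190 mL = 200 mL total → factor 200/10 = 20
Step 2: 5-fold → factor 5
Step 3: 10 mL + 990 mL = 1000 mL total → factor 1000/10 = 100
Step 4: 0.5 mL brought to 50 mL → factor 50/0.5 = 100
Step 5: 5-fold → factor 5
Overall dilution factor = 20 × 5 × 100 × 100 × 5 = 5 × 10^6
Final = 4.00 mM / 5 × 10^6 = 8.000 × 10^-7 mM = 0.800 nM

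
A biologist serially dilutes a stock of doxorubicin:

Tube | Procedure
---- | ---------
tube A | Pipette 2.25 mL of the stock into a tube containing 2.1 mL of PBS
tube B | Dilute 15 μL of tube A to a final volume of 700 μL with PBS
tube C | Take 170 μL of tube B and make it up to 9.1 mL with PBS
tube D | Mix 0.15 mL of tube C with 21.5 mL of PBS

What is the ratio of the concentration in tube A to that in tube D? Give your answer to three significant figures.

Step 1: 2.25 mL + 2.1 mL = 4.35 mL total → factor 4.35/2.25 = 1.9333
Step 2: 15 μL brought to 700 μL → factor 700/15 = 46.667
Step 3: 170 μL brought to 9.1 mL → factor 9100/170 = 53.529
Step 4: 0.15 mL + 21.5 mL = 21.65 mL total → factor 21.65/0.15 = 144.33
Dilution factor to tube A = 1.9333; to tube D = 6.9706 × 10^5
[tube A]/[tube D] = (factor to tube D)/(factor to tube A) = 6.9706 × 10^5/1.9333 = 3.61 × 10^5

3.61 × 10^5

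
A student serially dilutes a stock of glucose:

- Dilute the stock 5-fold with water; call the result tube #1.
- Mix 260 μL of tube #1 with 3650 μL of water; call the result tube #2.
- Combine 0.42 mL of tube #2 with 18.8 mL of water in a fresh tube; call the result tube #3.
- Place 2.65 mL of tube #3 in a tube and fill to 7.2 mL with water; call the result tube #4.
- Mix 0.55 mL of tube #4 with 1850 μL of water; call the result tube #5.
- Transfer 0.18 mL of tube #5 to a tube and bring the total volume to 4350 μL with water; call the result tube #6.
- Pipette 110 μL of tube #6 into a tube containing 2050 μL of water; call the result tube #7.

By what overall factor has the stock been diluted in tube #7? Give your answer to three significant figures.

Step 1: 5-fold → factor 5
Step 2: 260 μL + 3650 μL = 3910 μL total → factor 3910/260 = 15.038
Step 3: 0.42 mL + 18.8 mL = 19.22 mL total → factor 19.22/0.42 = 45.762
Step 4: 2.65 mL brought to 7.2 mL → factor 7.2/2.65 = 2.717
Step 5: 0.55 mL + 1850 μL = 2.4 mL total → factor 2.4/0.55 = 4.3636
Step 6: 0.18 mL brought to 4350 μL → factor 4.35/0.18 = 24.167
Step 7: 110 μL + 2050 μL = 2160 μL total → factor 2160/110 = 19.636
Overall dilution factor = 5 × 15.038 × 45.762 × 2.717 × 4.3636 × 24.167 × 19.636 = 1.9359 × 10^7

1.94 × 10^7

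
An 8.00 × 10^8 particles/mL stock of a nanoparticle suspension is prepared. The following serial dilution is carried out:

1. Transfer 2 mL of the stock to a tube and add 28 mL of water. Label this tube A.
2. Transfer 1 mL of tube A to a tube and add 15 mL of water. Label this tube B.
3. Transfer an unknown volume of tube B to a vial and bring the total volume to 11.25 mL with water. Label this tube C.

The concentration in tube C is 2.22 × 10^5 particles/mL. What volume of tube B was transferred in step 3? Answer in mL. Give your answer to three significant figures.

0.749 mL

Step 1: 2 mL + 28 mL = 30 mL total → factor 30/2 = 15
Step 2: 1 mL + 15 mL = 16 mL total → factor 16/1 = 16
Step 3: v brought to 11.25 mL → factor = 11.25 mL/v
Product of known-step factors = 240
Overall factor = 8.00 × 10^8 particles/mL / (2.22 × 10^5 particles/mL) = 3603.6
Step-3 factor = 3603.6 / 240 = 15.015
v = 11.25 mL / 15.015 = 0.749 mL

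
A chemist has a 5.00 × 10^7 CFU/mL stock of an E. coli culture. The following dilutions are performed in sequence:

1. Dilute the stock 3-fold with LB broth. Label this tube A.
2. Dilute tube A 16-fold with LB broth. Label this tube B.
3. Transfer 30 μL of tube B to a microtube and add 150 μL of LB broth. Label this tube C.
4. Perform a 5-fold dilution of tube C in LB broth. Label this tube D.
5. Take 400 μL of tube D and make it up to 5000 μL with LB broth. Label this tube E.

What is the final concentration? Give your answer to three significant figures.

2.78 × 10^3 CFU/mL

Step 1: 3-fold → factor 3
Step 2: 16-fold → factor 16
Step 3: 30 μL + 150 μL = 180 μL total → factor 180/30 = 6
Step 4: 5-fold → factor 5
Step 5: 400 μL brought to 5000 μL → factor 5000/400 = 12.5
Overall dilution factor = 3 × 16 × 6 × 5 × 12.5 = 18000
Final = 5.00 × 10^7 CFU/mL / 18000 = 2.78 × 10^3 CFU/mL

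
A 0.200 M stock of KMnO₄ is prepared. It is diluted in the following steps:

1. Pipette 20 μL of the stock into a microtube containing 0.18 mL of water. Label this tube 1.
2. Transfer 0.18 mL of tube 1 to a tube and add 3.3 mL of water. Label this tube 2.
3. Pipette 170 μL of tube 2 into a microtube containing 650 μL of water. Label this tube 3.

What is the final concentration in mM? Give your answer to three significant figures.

Step 1: 20 μL + 0.18 mL = 200 μL total → factor 200/20 = 10
Step 2: 0.18 mL + 3.3 mL = 3.48 mL total → factor 3.48/0.18 = 19.333
Step 3: 170 μL + 650 μL = 820 μL total → factor 820/170 = 4.8235
Overall dilution factor = 10 × 19.333 × 4.8235 = 932.55
Final = 0.200 M / 932.55 = 0.0002145 M = 0.214 mM

0.214 mM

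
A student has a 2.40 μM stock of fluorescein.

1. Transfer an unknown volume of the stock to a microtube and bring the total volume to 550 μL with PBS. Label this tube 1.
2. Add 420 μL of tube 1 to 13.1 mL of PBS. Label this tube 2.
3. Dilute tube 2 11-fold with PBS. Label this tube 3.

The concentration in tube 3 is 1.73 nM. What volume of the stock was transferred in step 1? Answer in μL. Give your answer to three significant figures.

140 μL

Step 1: v brought to 550 μL → factor = 550 μL/v
Step 2: 420 μL + 13.1 mL = 13520 μL total → factor 13520/420 = 32.19
Step 3: 11-fold → factor 11
Product of known-step factors = 354.1
Overall factor = 2.40 μM / (1.73 nM) = 1387.3
Step-1 factor = 1387.3 / 354.1 = 3.9178
v = 550 μL / 3.9178 = 140 μL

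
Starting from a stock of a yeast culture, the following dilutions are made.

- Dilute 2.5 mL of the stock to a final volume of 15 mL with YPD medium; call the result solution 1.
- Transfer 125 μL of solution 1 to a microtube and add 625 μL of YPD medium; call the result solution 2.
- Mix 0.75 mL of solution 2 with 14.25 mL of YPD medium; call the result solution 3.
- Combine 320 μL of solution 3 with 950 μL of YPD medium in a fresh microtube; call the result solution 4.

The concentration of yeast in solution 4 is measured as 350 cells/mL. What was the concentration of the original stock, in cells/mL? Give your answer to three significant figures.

Step 1: 2.5 mL brought to 15 mL → factor 15/2.5 = 6
Step 2: 125 μL + 625 μL = 750 μL total → factor 750/125 = 6
Step 3: 0.75 mL + 14.25 mL = 15 mL total → factor 15/0.75 = 20
Step 4: 320 μL + 950 μL = 1270 μL total → factor 1270/320 = 3.9688
Overall dilution factor = 6 × 6 × 20 × 3.9688 = 2857.5
Stock = 350 cells/mL × 2857.5 = 1.00 × 10^6 cells/mL

1.00 × 10^6 cells/mL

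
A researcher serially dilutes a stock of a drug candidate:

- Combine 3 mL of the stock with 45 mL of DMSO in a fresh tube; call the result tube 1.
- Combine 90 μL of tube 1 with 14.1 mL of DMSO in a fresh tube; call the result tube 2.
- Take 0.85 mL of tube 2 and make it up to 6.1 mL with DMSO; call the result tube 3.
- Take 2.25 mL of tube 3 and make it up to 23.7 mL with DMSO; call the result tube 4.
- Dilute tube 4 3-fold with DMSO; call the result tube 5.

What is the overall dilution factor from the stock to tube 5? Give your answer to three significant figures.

Step 1: 3 mL + 45 mL = 48 mL total → factor 48/3 = 16
Step 2: 90 μL + 14.1 mL = 14190 μL total → factor 14190/90 = 157.67
Step 3: 0.85 mL brought to 6.1 mL → factor 6.1/0.85 = 7.1765
Step 4: 2.25 mL brought to 23.7 mL → factor 23.7/2.25 = 10.533
Step 5: 3-fold → factor 3
Overall dilution factor = 16 × 157.67 × 7.1765 × 10.533 × 3 = 5.7208 × 10^5

5.72 × 10^5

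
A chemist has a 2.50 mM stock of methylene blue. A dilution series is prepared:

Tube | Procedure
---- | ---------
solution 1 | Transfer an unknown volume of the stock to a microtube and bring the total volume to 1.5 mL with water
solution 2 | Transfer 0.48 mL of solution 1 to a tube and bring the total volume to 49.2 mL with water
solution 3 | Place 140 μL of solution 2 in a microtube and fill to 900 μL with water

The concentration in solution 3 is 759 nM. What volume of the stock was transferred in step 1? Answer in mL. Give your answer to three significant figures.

0.300 mL

Step 1: v brought to 1.5 mL → factor = 1.5 mL/v
Step 2: 0.48 mL brought to 49.2 mL → factor 49.2/0.48 = 102.5
Step 3: 140 μL brought to 900 μL → factor 900/140 = 6.4286
Product of known-step factors = 658.93
Overall factor = 2.50 mM / (759 nM) = 3293.8
Step-1 factor = 3293.8 / 658.93 = 4.9987
v = 1.5 mL / 4.9987 = 0.300 mL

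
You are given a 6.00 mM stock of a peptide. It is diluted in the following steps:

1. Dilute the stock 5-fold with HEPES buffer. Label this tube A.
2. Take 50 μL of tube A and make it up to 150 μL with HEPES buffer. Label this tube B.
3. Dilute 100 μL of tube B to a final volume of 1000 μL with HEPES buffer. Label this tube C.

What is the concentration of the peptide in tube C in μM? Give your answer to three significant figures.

Step 1: 5-fold → factor 5
Step 2: 50 μL brought to 150 μL → factor 150/50 = 3
Step 3: 100 μL brought to 1000 μL → factor 1000/100 = 10
Overall dilution factor = 5 × 3 × 10 = 150
Final = 6.00 mM / 150 = 0.04000 mM = 40.0 μM

40.0 μM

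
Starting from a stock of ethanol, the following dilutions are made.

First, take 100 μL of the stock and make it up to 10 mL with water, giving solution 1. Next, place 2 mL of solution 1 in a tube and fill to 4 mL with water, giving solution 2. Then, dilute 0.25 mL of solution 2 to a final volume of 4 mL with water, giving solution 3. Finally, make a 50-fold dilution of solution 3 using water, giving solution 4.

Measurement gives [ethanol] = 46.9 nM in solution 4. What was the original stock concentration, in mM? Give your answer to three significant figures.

Step 1: 100 μL brought to 10 mL → factor 10000/100 = 100
Step 2: 2 mL brought to 4 mL → factor 4/2 = 2
Step 3: 0.25 mL brought to 4 mL → factor 4/0.25 = 16
Step 4: 50-fold → factor 50
Overall dilution factor = 100 × 2 × 16 × 50 = 1.6 × 10^5
Stock = 46.9 nM × 1.6 × 10^5 = 7.504 × 10^6 nM = 7.50 mM

7.50 mM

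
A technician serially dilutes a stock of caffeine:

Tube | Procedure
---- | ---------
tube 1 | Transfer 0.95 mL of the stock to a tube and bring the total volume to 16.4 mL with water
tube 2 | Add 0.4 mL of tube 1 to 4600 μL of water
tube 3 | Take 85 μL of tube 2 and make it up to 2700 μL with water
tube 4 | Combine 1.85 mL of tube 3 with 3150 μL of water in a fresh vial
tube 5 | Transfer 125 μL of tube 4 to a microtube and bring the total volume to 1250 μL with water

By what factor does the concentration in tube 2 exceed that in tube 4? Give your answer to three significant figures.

Step 1: 0.95 mL brought to 16.4 mL → factor 16.4/0.95 = 17.263
Step 2: 0.4 mL + 4600 μL = 5 mL total → factor 5/0.4 = 12.5
Step 3: 85 μL brought to 2700 μL → factor 2700/85 = 31.765
Step 4: 1.85 mL + 3150 μL = 5 mL total → factor 5/1.85 = 2.7027
Dilution factor to tube 2 = 215.79; to tube 4 = 18526
[tube 2]/[tube 4] = (factor to tube 4)/(factor to tube 2) = 18526/215.79 = 85.9

85.9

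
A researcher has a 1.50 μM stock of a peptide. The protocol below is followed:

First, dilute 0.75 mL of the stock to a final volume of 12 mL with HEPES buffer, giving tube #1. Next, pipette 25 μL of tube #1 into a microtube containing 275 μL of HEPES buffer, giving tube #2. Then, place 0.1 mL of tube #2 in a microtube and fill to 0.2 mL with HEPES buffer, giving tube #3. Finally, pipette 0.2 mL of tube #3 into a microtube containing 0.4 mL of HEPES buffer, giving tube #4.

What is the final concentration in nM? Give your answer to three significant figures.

1.30 nM

Step 1: 0.75 mL brought to 12 mL → factor 12/0.75 = 16
Step 2: 25 μL + 275 μL = 300 μL total → factor 300/25 = 12
Step 3: 0.1 mL brought to 0.2 mL → factor 0.2/0.1 = 2
Step 4: 0.2 mL + 0.4 mL = 0.6 mL total → factor 0.6/0.2 = 3
Overall dilution factor = 16 × 12 × 2 × 3 = 1152
Final = 1.50 μM / 1152 = 0.001302 μM = 1.30 nM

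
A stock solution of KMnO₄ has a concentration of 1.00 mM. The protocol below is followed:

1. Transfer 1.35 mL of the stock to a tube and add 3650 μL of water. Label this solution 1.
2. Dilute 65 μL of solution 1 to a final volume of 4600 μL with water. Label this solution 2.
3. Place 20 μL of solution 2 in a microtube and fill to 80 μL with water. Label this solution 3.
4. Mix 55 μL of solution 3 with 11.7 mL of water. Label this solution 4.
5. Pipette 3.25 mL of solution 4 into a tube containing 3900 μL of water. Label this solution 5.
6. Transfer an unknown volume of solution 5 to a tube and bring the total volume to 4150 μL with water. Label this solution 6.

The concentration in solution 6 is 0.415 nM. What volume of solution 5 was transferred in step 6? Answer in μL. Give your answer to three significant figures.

Step 1: 1.35 mL + 3650 μL = 5 mL total → factor 5/1.35 = 3.7037
Step 2: 65 μL brought to 4600 μL → factor 4600/65 = 70.769
Step 3: 20 μL brought to 80 μL → factor 80/20 = 4
Step 4: 55 μL + 11.7 mL = 11755 μL total → factor 11755/55 = 213.73
Step 5: 3.25 mL + 3900 μL = 7.15 mL total → factor 7.15/3.25 = 2.2
Step 6: v brought to 4150 μL → factor = 4150 μL/v
Product of known-step factors = 4.9297 × 10^5
Overall factor = 1.00 mM / (0.415 nM) = 2.4096 × 10^6
Step-6 factor = 2.4096 × 10^6 / 4.9297 × 10^5 = 4.888
v = 4150 μL / 4.888 = 849 μL

849 μL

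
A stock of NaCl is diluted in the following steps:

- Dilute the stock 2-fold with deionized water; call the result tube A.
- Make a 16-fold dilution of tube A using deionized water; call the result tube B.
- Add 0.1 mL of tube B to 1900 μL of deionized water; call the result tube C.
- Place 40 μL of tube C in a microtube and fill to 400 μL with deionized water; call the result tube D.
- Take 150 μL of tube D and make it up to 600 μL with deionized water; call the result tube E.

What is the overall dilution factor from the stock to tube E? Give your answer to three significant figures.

2.56 × 10^4

Step 1: 2-fold → factor 2
Step 2: 16-fold → factor 16
Step 3: 0.1 mL + 1900 μL = 2 mL total → factor 2/0.1 = 20
Step 4: 40 μL brought to 400 μL → factor 400/40 = 10
Step 5: 150 μL brought to 600 μL → factor 600/150 = 4
Overall dilution factor = 2 × 16 × 20 × 10 × 4 = 25600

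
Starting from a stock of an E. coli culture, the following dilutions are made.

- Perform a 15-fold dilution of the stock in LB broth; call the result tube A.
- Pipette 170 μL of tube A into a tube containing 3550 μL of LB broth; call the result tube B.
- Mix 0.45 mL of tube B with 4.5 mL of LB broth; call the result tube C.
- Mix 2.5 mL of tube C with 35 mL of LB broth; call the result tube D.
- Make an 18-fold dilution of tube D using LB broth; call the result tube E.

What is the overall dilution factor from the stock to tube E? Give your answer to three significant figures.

Step 1: 15-fold → factor 15
Step 2: 170 μL + 3550 μL = 3720 μL total → factor 3720/170 = 21.882
Step 3: 0.45 mL + 4.5 mL = 4.95 mL total → factor 4.95/0.45 = 11
Step 4: 2.5 mL + 35 mL = 37.5 mL total → factor 37.5/2.5 = 15
Step 5: 18-fold → factor 18
Overall dilution factor = 15 × 21.882 × 11 × 15 × 18 = 9.7486 × 10^5

9.75 × 10^5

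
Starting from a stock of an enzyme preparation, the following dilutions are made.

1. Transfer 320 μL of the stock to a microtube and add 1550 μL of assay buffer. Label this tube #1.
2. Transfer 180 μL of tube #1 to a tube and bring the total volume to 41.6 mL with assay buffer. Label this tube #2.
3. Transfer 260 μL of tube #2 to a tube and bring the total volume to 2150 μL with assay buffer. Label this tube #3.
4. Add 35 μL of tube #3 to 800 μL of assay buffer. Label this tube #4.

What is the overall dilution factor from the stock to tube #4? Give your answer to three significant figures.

2.66 × 10^5

Step 1: 320 μL + 1550 μL = 1870 μL total → factor 1870/320 = 5.8438
Step 2: 180 μL brought to 41.6 mL → factor 41600/180 = 231.11
Step 3: 260 μL brought to 2150 μL → factor 2150/260 = 8.2692
Step 4: 35 μL + 800 μL = 835 μL total → factor 835/35 = 23.857
Overall dilution factor = 5.8438 × 231.11 × 8.2692 × 23.857 = 2.6644 × 10^5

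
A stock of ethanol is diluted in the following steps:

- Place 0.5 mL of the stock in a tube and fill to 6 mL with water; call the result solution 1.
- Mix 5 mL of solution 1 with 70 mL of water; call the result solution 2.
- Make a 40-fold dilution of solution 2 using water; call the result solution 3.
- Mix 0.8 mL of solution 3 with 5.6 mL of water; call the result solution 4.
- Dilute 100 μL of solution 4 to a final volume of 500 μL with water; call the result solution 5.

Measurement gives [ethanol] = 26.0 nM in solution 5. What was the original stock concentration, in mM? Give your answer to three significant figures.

7.49 mM

Step 1: 0.5 mL brought to 6 mL → factor 6/0.5 = 12
Step 2: 5 mL + 70 mL = 75 mL total → factor 75/5 = 15
Step 3: 40-fold → factor 40
Step 4: 0.8 mL + 5.6 mL = 6.4 mL total → factor 6.4/0.8 = 8
Step 5: 100 μL brought to 500 μL → factor 500/100 = 5
Overall dilution factor = 12 × 15 × 40 × 8 × 5 = 2.88 × 10^5
Stock = 26.0 nM × 2.88 × 10^5 = 7.488 × 10^6 nM = 7.49 mM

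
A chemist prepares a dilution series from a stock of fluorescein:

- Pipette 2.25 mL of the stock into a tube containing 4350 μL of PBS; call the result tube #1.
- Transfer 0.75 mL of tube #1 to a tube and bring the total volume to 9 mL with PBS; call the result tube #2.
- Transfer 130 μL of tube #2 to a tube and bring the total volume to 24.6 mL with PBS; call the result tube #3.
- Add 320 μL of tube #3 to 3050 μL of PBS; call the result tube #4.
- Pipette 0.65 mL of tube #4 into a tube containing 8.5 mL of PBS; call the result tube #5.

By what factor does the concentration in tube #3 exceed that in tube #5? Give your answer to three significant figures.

148

Step 1: 2.25 mL + 4350 μL = 6.6 mL total → factor 6.6/2.25 = 2.9333
Step 2: 0.75 mL brought to 9 mL → factor 9/0.75 = 12
Step 3: 130 μL brought to 24.6 mL → factor 24600/130 = 189.23
Step 4: 320 μL + 3050 μL = 3370 μL total → factor 3370/320 = 10.531
Step 5: 0.65 mL + 8.5 mL = 9.15 mL total → factor 9.15/0.65 = 14.077
Dilution factor to tube #3 = 6660.9; to tube #5 = 9.8747 × 10^5
[tube #3]/[tube #5] = (factor to tube #5)/(factor to tube #3) = 9.8747 × 10^5/6660.9 = 148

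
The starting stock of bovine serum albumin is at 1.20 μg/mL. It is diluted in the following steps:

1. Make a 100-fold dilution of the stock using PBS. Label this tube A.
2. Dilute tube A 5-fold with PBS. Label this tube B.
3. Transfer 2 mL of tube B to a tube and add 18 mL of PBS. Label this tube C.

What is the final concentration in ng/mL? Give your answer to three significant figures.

Step 1: 100-fold → factor 100
Step 2: 5-fold → factor 5
Step 3: 2 mL + 18 mL = 20 mL total → factor 20/2 = 10
Overall dilution factor = 100 × 5 × 10 = 5000
Final = 1.20 μg/mL / 5000 = 0.0002400 μg/mL = 0.240 ng/mL

0.240 ng/mL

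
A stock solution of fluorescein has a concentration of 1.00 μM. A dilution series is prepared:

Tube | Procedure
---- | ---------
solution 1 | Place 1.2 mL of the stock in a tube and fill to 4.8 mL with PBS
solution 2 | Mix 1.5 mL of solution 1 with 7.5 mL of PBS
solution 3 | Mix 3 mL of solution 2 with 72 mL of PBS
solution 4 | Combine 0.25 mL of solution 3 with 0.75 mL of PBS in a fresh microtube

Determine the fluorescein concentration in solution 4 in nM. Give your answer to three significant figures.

0.417 nM

Step 1: 1.2 mL brought to 4.8 mL → factor 4.8/1.2 = 4
Step 2: 1.5 mL + 7.5 mL = 9 mL total → factor 9/1.5 = 6
Step 3: 3 mL + 72 mL = 75 mL total → factor 75/3 = 25
Step 4: 0.25 mL + 0.75 mL = 1 mL total → factor 1/0.25 = 4
Overall dilution factor = 4 × 6 × 25 × 4 = 2400
Final = 1.00 μM / 2400 = 0.0004167 μM = 0.417 nM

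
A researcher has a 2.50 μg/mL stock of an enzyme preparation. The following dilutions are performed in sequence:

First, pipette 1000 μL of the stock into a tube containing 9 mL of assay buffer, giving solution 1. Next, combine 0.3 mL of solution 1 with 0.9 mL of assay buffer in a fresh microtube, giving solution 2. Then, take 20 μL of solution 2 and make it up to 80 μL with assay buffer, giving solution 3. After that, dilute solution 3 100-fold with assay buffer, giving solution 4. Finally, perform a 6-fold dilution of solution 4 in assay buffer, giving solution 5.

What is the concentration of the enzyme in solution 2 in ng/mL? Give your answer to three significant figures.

Step 1: 1000 μL + 9 mL = 10000 μL total → factor 10000/1000 = 10
Step 2: 0.3 mL + 0.9 mL = 1.2 mL total → factor 1.2/0.3 = 4
Dilution factor through solution 2 = 10 × 4 = 40
[solution 2] = 2.50 μg/mL / 40 = 0.06250 μg/mL = 62.5 ng/mL

62.5 ng/mL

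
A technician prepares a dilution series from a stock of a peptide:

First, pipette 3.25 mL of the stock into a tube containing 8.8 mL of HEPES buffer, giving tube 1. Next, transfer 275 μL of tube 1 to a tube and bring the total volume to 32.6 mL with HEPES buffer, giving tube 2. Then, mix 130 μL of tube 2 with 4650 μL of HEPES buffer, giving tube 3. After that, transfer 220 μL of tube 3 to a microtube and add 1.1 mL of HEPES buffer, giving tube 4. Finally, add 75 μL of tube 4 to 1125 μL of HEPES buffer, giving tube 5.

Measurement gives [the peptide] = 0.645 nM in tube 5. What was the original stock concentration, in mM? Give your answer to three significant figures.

1.00 mM

Step 1: 3.25 mL + 8.8 mL = 12.05 mL total → factor 12.05/3.25 = 3.7077
Step 2: 275 μL brought to 32.6 mL → factor 32600/275 = 118.55
Step 3: 130 μL + 4650 μL = 4780 μL total → factor 4780/130 = 36.769
Step 4: 220 μL + 1.1 mL = 1320 μL total → factor 1320/220 = 6
Step 5: 75 μL + 1125 μL = 1200 μL total → factor 1200/75 = 16
Overall dilution factor = 3.7077 × 118.55 × 36.769 × 6 × 16 = 1.5515 × 10^6
Stock = 0.645 nM × 1.5515 × 10^6 = 1.001 × 10^6 nM = 1.00 mM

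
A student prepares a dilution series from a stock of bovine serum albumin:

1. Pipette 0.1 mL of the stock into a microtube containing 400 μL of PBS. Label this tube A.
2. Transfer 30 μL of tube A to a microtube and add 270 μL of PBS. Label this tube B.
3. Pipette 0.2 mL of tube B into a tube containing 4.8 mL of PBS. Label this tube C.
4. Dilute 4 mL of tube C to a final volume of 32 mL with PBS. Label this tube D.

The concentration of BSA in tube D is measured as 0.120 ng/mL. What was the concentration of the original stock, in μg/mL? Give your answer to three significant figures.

Step 1: 0.1 mL + 400 μL = 0.5 mL total → factor 0.5/0.1 = 5
Step 2: 30 μL + 270 μL = 300 μL total → factor 300/30 = 10
Step 3: 0.2 mL + 4.8 mL = 5 mL total → factor 5/0.2 = 25
Step 4: 4 mL brought to 32 mL → factor 32/4 = 8
Overall dilution factor = 5 × 10 × 25 × 8 = 10000
Stock = 0.120 ng/mL × 10000 = 1200 ng/mL = 1.20 μg/mL

1.20 μg/mL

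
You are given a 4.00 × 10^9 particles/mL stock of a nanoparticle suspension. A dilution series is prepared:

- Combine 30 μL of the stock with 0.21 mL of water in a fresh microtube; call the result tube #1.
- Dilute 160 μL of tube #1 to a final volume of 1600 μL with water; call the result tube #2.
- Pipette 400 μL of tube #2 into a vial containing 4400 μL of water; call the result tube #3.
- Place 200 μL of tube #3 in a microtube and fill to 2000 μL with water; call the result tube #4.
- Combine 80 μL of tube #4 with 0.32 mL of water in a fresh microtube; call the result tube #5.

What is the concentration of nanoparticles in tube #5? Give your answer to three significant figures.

8.33 × 10^4 particles/mL

Step 1: 30 μL + 0.21 mL = 240 μL total → factor 240/30 = 8
Step 2: 160 μL brought to 1600 μL → factor 1600/160 = 10
Step 3: 400 μL + 4400 μL = 4800 μL total → factor 4800/400 = 12
Step 4: 200 μL brought to 2000 μL → factor 2000/200 = 10
Step 5: 80 μL + 0.32 mL = 400 μL total → factor 400/80 = 5
Overall dilution factor = 8 × 10 × 12 × 10 × 5 = 48000
Final = 4.00 × 10^9 particles/mL / 48000 = 8.33 × 10^4 particles/mL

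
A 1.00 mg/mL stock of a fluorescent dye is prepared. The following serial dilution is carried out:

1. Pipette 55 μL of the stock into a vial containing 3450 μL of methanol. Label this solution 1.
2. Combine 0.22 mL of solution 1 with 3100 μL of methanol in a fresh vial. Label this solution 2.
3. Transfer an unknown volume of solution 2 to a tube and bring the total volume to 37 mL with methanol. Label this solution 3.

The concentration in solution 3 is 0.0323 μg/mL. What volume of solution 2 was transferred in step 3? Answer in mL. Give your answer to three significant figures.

Step 1: 55 μL + 3450 μL = 3505 μL total → factor 3505/55 = 63.727
Step 2: 0.22 mL + 3100 μL = 3.32 mL total → factor 3.32/0.22 = 15.091
Step 3: v brought to 37 mL → factor = 37 mL/v
Product of known-step factors = 961.7
Overall factor = 1.00 mg/mL / (0.0323 μg/mL) = 30960
Step-3 factor = 30960 / 961.7 = 32.193
v = 37 mL / 32.193 = 1.15 mL

1.15 mL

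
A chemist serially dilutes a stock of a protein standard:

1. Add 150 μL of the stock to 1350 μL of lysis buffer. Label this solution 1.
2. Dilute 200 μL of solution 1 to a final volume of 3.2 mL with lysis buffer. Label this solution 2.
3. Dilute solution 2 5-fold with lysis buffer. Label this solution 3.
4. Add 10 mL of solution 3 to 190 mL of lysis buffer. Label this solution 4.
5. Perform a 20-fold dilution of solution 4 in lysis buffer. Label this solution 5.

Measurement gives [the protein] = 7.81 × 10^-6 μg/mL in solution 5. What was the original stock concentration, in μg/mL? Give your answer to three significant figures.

2.50 μg/mL

Step 1: 150 μL + 1350 μL = 1500 μL total → factor 1500/150 = 10
Step 2: 200 μL brought to 3.2 mL → factor 3200/200 = 16
Step 3: 5-fold → factor 5
Step 4: 10 mL + 190 mL = 200 mL total → factor 200/10 = 20
Step 5: 20-fold → factor 20
Overall dilution factor = 10 × 16 × 5 × 20 × 20 = 3.2 × 10^5
Stock = 7.81 × 10^-6 μg/mL × 3.2 × 10^5 = 2.50 μg/mL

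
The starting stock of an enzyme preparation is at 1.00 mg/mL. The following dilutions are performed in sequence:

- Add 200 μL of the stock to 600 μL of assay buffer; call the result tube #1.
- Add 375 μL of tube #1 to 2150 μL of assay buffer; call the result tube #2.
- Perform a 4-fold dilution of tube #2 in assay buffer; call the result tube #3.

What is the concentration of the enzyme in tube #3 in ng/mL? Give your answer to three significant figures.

Step 1: 200 μL + 600 μL = 800 μL total → factor 800/200 = 4
Step 2: 375 μL + 2150 μL = 2525 μL total → factor 2525/375 = 6.7333
Step 3: 4-fold → factor 4
Overall dilution factor = 4 × 6.7333 × 4 = 107.73
Final = 1.00 mg/mL / 107.73 = 0.009282 mg/mL = 9.28 × 10^3 ng/mL

9.28 × 10^3 ng/mL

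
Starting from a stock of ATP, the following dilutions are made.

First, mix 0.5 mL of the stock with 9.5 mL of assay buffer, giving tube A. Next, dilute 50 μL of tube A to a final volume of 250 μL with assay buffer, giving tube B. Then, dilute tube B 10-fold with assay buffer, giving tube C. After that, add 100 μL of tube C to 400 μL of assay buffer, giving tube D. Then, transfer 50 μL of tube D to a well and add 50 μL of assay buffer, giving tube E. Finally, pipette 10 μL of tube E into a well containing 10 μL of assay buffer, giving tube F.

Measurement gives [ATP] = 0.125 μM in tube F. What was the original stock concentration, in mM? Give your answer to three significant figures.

Step 1: 0.5 mL + 9.5 mL = 10 mL total → factor 10/0.5 = 20
Step 2: 50 μL brought to 250 μL → factor 250/50 = 5
Step 3: 10-fold → factor 10
Step 4: 100 μL + 400 μL = 500 μL total → factor 500/100 = 5
Step 5: 50 μL + 50 μL = 100 μL total → factor 100/50 = 2
Step 6: 10 μL + 10 μL = 20 μL total → factor 20/10 = 2
Overall dilution factor = 20 × 5 × 10 × 5 × 2 × 2 = 20000
Stock = 0.125 μM × 20000 = 2500 μM = 2.50 mM

2.50 mM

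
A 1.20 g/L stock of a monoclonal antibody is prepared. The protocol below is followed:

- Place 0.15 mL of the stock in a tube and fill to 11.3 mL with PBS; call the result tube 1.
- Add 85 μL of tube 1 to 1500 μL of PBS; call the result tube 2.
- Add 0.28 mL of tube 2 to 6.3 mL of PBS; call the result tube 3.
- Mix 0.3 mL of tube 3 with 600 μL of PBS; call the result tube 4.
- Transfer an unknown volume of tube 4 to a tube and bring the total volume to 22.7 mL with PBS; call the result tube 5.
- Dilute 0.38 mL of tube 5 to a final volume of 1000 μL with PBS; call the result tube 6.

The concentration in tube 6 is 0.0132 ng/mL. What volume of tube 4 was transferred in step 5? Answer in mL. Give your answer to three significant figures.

Step 1: 0.15 mL brought to 11.3 mL → factor 11.3/0.15 = 75.333
Step 2: 85 μL + 1500 μL = 1585 μL total → factor 1585/85 = 18.647
Step 3: 0.28 mL + 6.3 mL = 6.58 mL total → factor 6.58/0.28 = 23.5
Step 4: 0.3 mL + 600 μL = 0.9 mL total → factor 0.9/0.3 = 3
Step 5: v brought to 22.7 mL → factor = 22.7 mL/v
Step 6: 0.38 mL brought to 1000 μL → factor 1/0.38 = 2.6316
Product of known-step factors = 2.6062 × 10^5
Overall factor = 1.20 g/L / (0.0132 ng/mL) = 9.0909 × 10^7
Step-5 factor = 9.0909 × 10^7 / 2.6062 × 10^5 = 348.82
v = 22.7 mL / 348.82 = 0.0651 mL

0.0651 mL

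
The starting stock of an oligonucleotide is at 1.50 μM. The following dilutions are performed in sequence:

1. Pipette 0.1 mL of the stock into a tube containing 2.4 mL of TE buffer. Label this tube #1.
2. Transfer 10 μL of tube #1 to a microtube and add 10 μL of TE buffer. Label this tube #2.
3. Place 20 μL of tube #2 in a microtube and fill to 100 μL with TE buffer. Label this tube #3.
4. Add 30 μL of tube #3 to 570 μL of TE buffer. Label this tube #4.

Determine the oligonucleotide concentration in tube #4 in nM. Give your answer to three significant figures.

0.300 nM

Step 1: 0.1 mL + 2.4 mL = 2.5 mL total → factor 2.5/0.1 = 25
Step 2: 10 μL + 10 μL = 20 μL total → factor 20/10 = 2
Step 3: 20 μL brought to 100 μL → factor 100/20 = 5
Step 4: 30 μL + 570 μL = 600 μL total → factor 600/30 = 20
Overall dilution factor = 25 × 2 × 5 × 20 = 5000
Final = 1.50 μM / 5000 = 0.0003000 μM = 0.300 nM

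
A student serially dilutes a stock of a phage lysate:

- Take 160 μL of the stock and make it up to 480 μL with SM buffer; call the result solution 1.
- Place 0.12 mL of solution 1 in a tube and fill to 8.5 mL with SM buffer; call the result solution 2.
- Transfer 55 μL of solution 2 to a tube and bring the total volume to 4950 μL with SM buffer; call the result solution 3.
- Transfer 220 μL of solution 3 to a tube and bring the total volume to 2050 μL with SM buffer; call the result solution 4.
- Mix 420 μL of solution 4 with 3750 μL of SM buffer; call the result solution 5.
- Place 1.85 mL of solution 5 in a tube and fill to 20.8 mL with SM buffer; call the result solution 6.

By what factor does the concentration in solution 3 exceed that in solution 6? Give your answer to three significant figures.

1.04 × 10^3

Step 1: 160 μL brought to 480 μL → factor 480/160 = 3
Step 2: 0.12 mL brought to 8.5 mL → factor 8.5/0.12 = 70.833
Step 3: 55 μL brought to 4950 μL → factor 4950/55 = 90
Step 4: 220 μL brought to 2050 μL → factor 2050/220 = 9.3182
Step 5: 420 μL + 3750 μL = 4170 μL total → factor 4170/420 = 9.9286
Step 6: 1.85 mL brought to 20.8 mL → factor 20.8/1.85 = 11.243
Dilution factor to solution 3 = 19125; to solution 6 = 1.9893 × 10^7
[solution 3]/[solution 6] = (factor to solution 6)/(factor to solution 3) = 1.9893 × 10^7/19125 = 1.04 × 10^3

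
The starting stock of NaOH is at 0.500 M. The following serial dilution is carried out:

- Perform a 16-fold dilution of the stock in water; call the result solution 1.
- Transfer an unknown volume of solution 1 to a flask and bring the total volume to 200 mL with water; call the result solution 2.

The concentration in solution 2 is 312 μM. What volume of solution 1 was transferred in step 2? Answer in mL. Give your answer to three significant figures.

2.00 mL

Step 1: 16-fold → factor 16
Step 2: v brought to 200 mL → factor = 200 mL/v
Product of known-step factors = 16
Overall factor = 0.500 M / (312 μM) = 1602.6
Step-2 factor = 1602.6 / 16 = 100.16
v = 200 mL / 100.16 = 2.00 mL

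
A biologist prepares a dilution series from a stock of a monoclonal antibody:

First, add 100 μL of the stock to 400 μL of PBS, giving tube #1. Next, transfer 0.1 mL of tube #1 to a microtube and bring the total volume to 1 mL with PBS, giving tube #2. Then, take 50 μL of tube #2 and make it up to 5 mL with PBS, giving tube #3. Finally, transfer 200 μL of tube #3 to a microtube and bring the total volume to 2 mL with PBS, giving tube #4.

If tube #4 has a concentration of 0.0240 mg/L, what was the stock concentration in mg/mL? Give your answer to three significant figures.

Step 1: 100 μL + 400 μL = 500 μL total → factor 500/100 = 5
Step 2: 0.1 mL brought to 1 mL → factor 1/0.1 = 10
Step 3: 50 μL brought to 5 mL → factor 5000/50 = 100
Step 4: 200 μL brought to 2 mL → factor 2000/200 = 10
Overall dilution factor = 5 × 10 × 100 × 10 = 50000
Stock = 0.0240 mg/L × 50000 = 1200 mg/L = 1.20 mg/mL

1.20 mg/mL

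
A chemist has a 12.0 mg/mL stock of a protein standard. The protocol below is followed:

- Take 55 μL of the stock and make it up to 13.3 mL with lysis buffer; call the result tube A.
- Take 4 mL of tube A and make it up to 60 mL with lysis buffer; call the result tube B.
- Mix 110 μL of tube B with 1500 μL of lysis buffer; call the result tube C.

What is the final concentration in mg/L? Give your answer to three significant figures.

0.226 mg/L

Step 1: 55 μL brought to 13.3 mL → factor 13300/55 = 241.82
Step 2: 4 mL brought to 60 mL → factor 60/4 = 15
Step 3: 110 μL + 1500 μL = 1610 μL total → factor 1610/110 = 14.636
Overall dilution factor = 241.82 × 15 × 14.636 = 53090
Final = 12.0 mg/mL / 53090 = 0.0002260 mg/mL = 0.226 mg/L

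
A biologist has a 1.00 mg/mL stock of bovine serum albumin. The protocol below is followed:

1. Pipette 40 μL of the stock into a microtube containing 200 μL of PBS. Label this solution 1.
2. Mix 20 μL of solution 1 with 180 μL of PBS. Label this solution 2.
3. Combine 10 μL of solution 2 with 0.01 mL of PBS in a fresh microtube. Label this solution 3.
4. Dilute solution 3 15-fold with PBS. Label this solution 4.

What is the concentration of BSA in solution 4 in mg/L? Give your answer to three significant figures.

0.556 mg/L

Step 1: 40 μL + 200 μL = 240 μL total → factor 240/40 = 6
Step 2: 20 μL + 180 μL = 200 μL total → factor 200/20 = 10
Step 3: 10 μL + 0.01 mL = 20 μL total → factor 20/10 = 2
Step 4: 15-fold → factor 15
Overall dilution factor = 6 × 10 × 2 × 15 = 1800
Final = 1.00 mg/mL / 1800 = 0.0005556 mg/mL = 0.556 mg/L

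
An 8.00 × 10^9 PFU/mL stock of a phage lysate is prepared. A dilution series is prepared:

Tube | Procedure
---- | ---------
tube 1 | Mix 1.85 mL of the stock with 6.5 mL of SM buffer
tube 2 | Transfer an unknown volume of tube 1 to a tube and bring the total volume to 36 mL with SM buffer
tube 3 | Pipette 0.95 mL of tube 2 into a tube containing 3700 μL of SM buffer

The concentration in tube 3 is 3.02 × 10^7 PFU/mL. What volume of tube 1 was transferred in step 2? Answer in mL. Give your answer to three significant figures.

Step 1: 1.85 mL + 6.5 mL = 8.35 mL total → factor 8.35/1.85 = 4.5135
Step 2: v brought to 36 mL → factor = 36 mL/v
Step 3: 0.95 mL + 3700 μL = 4.65 mL total → factor 4.65/0.95 = 4.8947
Product of known-step factors = 22.092
Overall factor = 8.00 × 10^9 PFU/mL / (3.02 × 10^7 PFU/mL) = 264.9
Step-2 factor = 264.9 / 22.092 = 11.991
v = 36 mL / 11.991 = 3.00 mL

3.00 mL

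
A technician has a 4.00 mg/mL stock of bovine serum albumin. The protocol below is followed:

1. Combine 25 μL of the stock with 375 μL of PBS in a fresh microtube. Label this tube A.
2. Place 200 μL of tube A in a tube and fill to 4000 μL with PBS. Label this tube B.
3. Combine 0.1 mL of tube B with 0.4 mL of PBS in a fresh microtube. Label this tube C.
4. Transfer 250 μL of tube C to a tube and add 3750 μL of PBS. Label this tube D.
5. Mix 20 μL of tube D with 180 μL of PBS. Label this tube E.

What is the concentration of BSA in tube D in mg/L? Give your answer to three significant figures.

0.156 mg/L

Step 1: 25 μL + 375 μL = 400 μL total → factor 400/25 = 16
Step 2: 200 μL brought to 4000 μL → factor 4000/200 = 20
Step 3: 0.1 mL + 0.4 mL = 0.5 mL total → factor 0.5/0.1 = 5
Step 4: 250 μL + 3750 μL = 4000 μL total → factor 4000/250 = 16
Dilution factor through tube D = 16 × 20 × 5 × 16 = 25600
[tube D] = 4.00 mg/mL / 25600 = 0.0001563 mg/mL = 0.156 mg/L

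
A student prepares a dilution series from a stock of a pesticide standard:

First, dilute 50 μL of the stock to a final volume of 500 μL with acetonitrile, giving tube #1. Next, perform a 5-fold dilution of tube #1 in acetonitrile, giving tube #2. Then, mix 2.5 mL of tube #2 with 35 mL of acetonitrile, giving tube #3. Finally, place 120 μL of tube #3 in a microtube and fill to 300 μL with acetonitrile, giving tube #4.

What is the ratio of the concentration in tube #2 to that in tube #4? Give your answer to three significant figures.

Step 1: 50 μL brought to 500 μL → factor 500/50 = 10
Step 2: 5-fold → factor 5
Step 3: 2.5 mL + 35 mL = 37.5 mL total → factor 37.5/2.5 = 15
Step 4: 120 μL brought to 300 μL → factor 300/120 = 2.5
Dilution factor to tube #2 = 50; to tube #4 = 1875
[tube #2]/[tube #4] = (factor to tube #4)/(factor to tube #2) = 1875/50 = 37.5

37.5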